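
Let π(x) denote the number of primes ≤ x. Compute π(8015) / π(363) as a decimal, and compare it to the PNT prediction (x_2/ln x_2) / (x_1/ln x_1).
π(8015)/π(363) = 1009/72 ≈ 14.0139;  PNT prediction ≈ 14.4784.

π(363) = 72 and π(8015) = 1009, so π(8015)/π(363) ≈ 14.0139. The PNT-predicted ratio is (8015/ln(8015)) / (363/ln(363)) ≈ 14.4784. The two agree to within a few percent, as expected.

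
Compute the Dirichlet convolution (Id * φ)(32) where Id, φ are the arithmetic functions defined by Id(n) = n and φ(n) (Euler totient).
(Id * φ)(32) = 112

Divisors of 32: [1, 2, 4, 8, 16, 32]. For each d | 32:
  d = 1: Id(1) · φ(32/1) = 1 · 16 = 16
  d = 2: Id(2) · φ(32/2) = 2 · 8 = 16
  d = 4: Id(4) · φ(32/4) = 4 · 4 = 16
  d = 8: Id(8) · φ(32/8) = 8 · 2 = 16
  d = 16: Id(16) · φ(32/16) = 16 · 1 = 16
  d = 32: Id(32) · φ(32/32) = 32 · 1 = 32
Summing: (Id * φ)(32) = 16 + 16 + 16 + 16 + 16 + 32 = 112.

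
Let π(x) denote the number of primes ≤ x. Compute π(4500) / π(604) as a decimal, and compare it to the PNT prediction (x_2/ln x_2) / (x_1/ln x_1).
π(4500)/π(604) = 610/110 ≈ 5.5455;  PNT prediction ≈ 5.6716.

π(604) = 110 and π(4500) = 610, so π(4500)/π(604) ≈ 5.5455. The PNT-predicted ratio is (4500/ln(4500)) / (604/ln(604)) ≈ 5.6716. The two agree to within a few percent, as expected.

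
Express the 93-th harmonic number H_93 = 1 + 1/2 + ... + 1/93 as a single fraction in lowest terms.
H_93 = 3676622671662732154792749821908124918261/718766754945489455304472257065075294400

Direct summation: H_93 = 1 + 1/2 + ... + 1/93. The least common denominator is lcm(1, ..., 93) = 718766754945489455304472257065075294400; over this denominator the numerator is 718766754945489455304472257065075294400 + 359383377472744727652236128532537647200 + 239588918315163151768157419021691764800 + 179691688736372363826118064266268823600 + 143753350989097891060894451413015058880 + 119794459157581575884078709510845882400 + 102680964992212779329210322437867899200 + 89845844368186181913059032133134411800 + 79862972771721050589385806340563921600 + 71876675494548945530447225706507529440 + 65342432267771768664042932460461390400 + 59897229578790787942039354755422941200 + 55289750380422265792651712081928868800 + 51340482496106389664605161218933949600 + 47917783663032630353631483804338352960 + 44922922184093090956529516066567205900 + 42280397349734673841439544533239723200 + 39931486385860525294692903170281960800 + 37829829207657339752866960898161857600 + 35938337747274472765223612853253764720 + 34226988330737593109736774145955966400 + 32671216133885884332021466230230695200 + 31250728475890845882803141611525012800 + 29948614789395393971019677377711470600 + 28750670197819578212178890282603011776 + 27644875190211132896325856040964434400 + 26620990923907016863128602113521307200 + 25670241248053194832302580609466974800 + 24785060515361705355326629553968113600 + 23958891831516315176815741902169176480 + 23186024353080305009821685711776622400 + 22461461092046545478264758033283602950 + 21780810755923922888014310820153796800 + 21140198674867336920719772266619861600 + 20536192998442555865842064487573579840 + 19965743192930262647346451585140980400 + 19426128512040255548769520461218251200 + 18914914603828669876433480449080928800 + 18429916793474088597550570693976289600 + 17969168873637236382611806426626882360 + 17530896462085108665962737977196958400 + 17113494165368796554868387072977983200 + 16715505928964871053592378071280820800 + 16335608066942942166010733115115347600 + 15972594554344210117877161268112784320 + 15625364237945422941401570805762506400 + 15292909679691265006478133129044155200 + 14974307394697696985509838688855735300 + 14668709284601825618458617491123985600 + 14375335098909789106089445141301505888 + 14093465783244891280479848177746574400 + 13822437595105566448162928020482217200 + 13561636885763951986876835038963684800 + 13310495461953508431564301056760653600 + 13068486453554353732808586492092278080 + 12835120624026597416151290304733487400 + 12609943069219113250955653632720619200 + 12392530257680852677663314776984056800 + 12182487371957448394991055204492801600 + 11979445915758157588407870951084588240 + 11783061556483433693515938640411070400 + 11593012176540152504910842855888311200 + 11408996110245864369912258048651988800 + 11230730546023272739132379016641801475 + 11057950076084453158530342416385773760 + 10890405377961961444007155410076898400 + 10727862014111782914992123239777243200 + 10570099337433668460359886133309930800 + 10416909491963615294267713870508337600 + 10268096499221277932921032243786789920 + 10123475421767457116964397986832046400 + 9982871596465131323673225792570490200 + 9846119930760129524718798041987332800 + 9713064256020127774384760230609125600 + 9583556732606526070726296760867670592 + 9457457301914334938216740224540464400 + 9334633181110252666291847494351627200 + 9214958396737044298775285346988144800 + 9098313353740372851955345026140193600 + 8984584436818618191305903213313441180 + 8873663641302338954376200704507102400 + 8765448231042554332981368988598479200 + 8659840421029993437403280205603316800 + 8556747082684398277434193536488991600 + 8456079469946934768287908906647944640 + 8357752964482435526796189035640410400 + 8261686838453901785108876517989371200 + 8167804033471471083005366557557673800 + 8076030954443701744994070304101969600 + 7986297277172105058938580634056392160 + 7898535768631752256093101725989838400 + 7812682118972711470700785402881253200 + 7728674784360101669940561903925540800 = 3676622671662732154792749821908124918261, so H_93 = 3676622671662732154792749821908124918261/718766754945489455304472257065075294400 (already in lowest terms) ≈ 5.11518. (The PNT-adjacent estimate ln(93) + γ ≈ 5.10982 matches within O(1/n).)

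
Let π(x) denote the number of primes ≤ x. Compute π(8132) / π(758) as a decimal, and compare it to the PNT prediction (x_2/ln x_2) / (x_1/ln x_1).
π(8132)/π(758) = 1022/134 ≈ 7.6269;  PNT prediction ≈ 7.9008.

π(758) = 134 and π(8132) = 1022, so π(8132)/π(758) ≈ 7.6269. The PNT-predicted ratio is (8132/ln(8132)) / (758/ln(758)) ≈ 7.9008. The two agree to within a few percent, as expected.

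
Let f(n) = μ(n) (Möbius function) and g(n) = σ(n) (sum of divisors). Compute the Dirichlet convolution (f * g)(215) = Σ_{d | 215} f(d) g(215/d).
(μ * σ)(215) = 215

Divisors of 215: [1, 5, 43, 215]. For each d | 215:
  d = 1: μ(1) · σ(215/1) = 1 · 264 = 264
  d = 5: μ(5) · σ(215/5) = -1 · 44 = -44
  d = 43: μ(43) · σ(215/43) = -1 · 6 = -6
  d = 215: μ(215) · σ(215/215) = 1 · 1 = 1
Summing: (μ * σ)(215) = 264 + -44 + -6 + 1 = 215.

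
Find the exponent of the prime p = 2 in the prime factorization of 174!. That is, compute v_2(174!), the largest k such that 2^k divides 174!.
v_2(174!) = 169

Legendre's formula: v_p(n!) = Σ_{k ≥ 1} ⌊n / p^k⌋. For p = 2, n = 174, the terms are:
  ⌊174/2^1⌋ = ⌊174/2⌋ = 87
  ⌊174/2^2⌋ = ⌊174/4⌋ = 43
  ⌊174/2^3⌋ = ⌊174/8⌋ = 21
  ⌊174/2^4⌋ = ⌊174/16⌋ = 10
  ⌊174/2^5⌋ = ⌊174/32⌋ = 5
  ⌊174/2^6⌋ = ⌊174/64⌋ = 2
  ⌊174/2^7⌋ = ⌊174/128⌋ = 1
(the next term ⌊174/2^8⌋ = 0, terminating the sum). Summing: v_2(174!) = 87 + 43 + 21 + 10 + 5 + 2 + 1 = 169.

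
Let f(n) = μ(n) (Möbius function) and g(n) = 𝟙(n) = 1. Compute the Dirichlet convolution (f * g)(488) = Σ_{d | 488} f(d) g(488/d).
(μ * 𝟙)(488) = 0

Divisors of 488: [1, 2, 4, 8, 61, 122, 244, 488]. For each d | 488:
  d = 1: μ(1) · 𝟙(488/1) = 1 · 1 = 1
  d = 2: μ(2) · 𝟙(488/2) = -1 · 1 = -1
  d = 4: μ(4) · 𝟙(488/4) = 0 · 1 = 0
  d = 8: μ(8) · 𝟙(488/8) = 0 · 1 = 0
  d = 61: μ(61) · 𝟙(488/61) = -1 · 1 = -1
  d = 122: μ(122) · 𝟙(488/122) = 1 · 1 = 1
  d = 244: μ(244) · 𝟙(488/244) = 0 · 1 = 0
  d = 488: μ(488) · 𝟙(488/488) = 0 · 1 = 0
Summing: (μ * 𝟙)(488) = 1 + -1 + 0 + 0 + -1 + 1 + 0 + 0 = 0.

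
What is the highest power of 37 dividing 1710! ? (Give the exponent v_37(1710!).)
v_37(1710!) = 47

Legendre's formula: v_p(n!) = Σ_{k ≥ 1} ⌊n / p^k⌋. For p = 37, n = 1710, the terms are:
  ⌊1710/37^1⌋ = ⌊1710/37⌋ = 46
  ⌊1710/37^2⌋ = ⌊1710/1369⌋ = 1
(the next term ⌊1710/37^3⌋ = 0, terminating the sum). Summing: v_37(1710!) = 46 + 1 = 47.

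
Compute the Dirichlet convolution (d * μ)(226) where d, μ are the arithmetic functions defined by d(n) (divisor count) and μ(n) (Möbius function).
(d * μ)(226) = 1

Divisors of 226: [1, 2, 113, 226]. For each d | 226:
  d = 1: d(1) · μ(226/1) = 1 · 1 = 1
  d = 2: d(2) · μ(226/2) = 2 · -1 = -2
  d = 113: d(113) · μ(226/113) = 2 · -1 = -2
  d = 226: d(226) · μ(226/226) = 4 · 1 = 4
Summing: (d * μ)(226) = 1 + -2 + -2 + 4 = 1.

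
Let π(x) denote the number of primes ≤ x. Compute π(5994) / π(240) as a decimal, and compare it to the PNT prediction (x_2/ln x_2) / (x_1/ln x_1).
π(5994)/π(240) = 783/52 ≈ 15.0577;  PNT prediction ≈ 15.7359.

π(240) = 52 and π(5994) = 783, so π(5994)/π(240) ≈ 15.0577. The PNT-predicted ratio is (5994/ln(5994)) / (240/ln(240)) ≈ 15.7359. The two agree to within a few percent, as expected.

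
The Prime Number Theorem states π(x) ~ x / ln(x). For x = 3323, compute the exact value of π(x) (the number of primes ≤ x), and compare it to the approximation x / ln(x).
π(3323) = 468;  x/ln(x) ≈ 409.81;  relative error ≈ 12.43%.

Directly count primes up to 3323: π(3323) = 468. The PNT approximation gives 3323/ln(3323) ≈ 3323/8.10862 ≈ 409.81. Relative error (π(x) − x/ln(x)) / π(x) ≈ 12.43%; the approximation is known to undercount slightly (Li(x) is a better estimate).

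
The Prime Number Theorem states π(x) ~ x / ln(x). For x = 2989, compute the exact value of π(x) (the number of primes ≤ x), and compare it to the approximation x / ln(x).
π(2989) = 429;  x/ln(x) ≈ 373.50;  relative error ≈ 12.94%.

Directly count primes up to 2989: π(2989) = 429. The PNT approximation gives 2989/ln(2989) ≈ 2989/8.00269 ≈ 373.50. Relative error (π(x) − x/ln(x)) / π(x) ≈ 12.94%; the approximation is known to undercount slightly (Li(x) is a better estimate).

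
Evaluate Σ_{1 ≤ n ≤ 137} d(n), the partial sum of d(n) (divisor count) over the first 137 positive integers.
Σ_{n ≤ 137} d(n) = 697

Compute d(n) for each 1 ≤ n ≤ 137: d(1) = 1, d(2) = 2, d(3) = 2, d(4) = 3, d(5) = 2, d(6) = 4, d(7) = 2, d(8) = 4, d(9) = 3, d(10) = 4, d(11) = 2, d(12) = 6, d(13) = 2, d(14) = 4, d(15) = 4, d(16) = 5, d(17) = 2, d(18) = 6, d(19) = 2, d(20) = 6, d(21) = 4, d(22) = 4, d(23) = 2, d(24) = 8, d(25) = 3, d(26) = 4, d(27) = 4, d(28) = 6, d(29) = 2, d(30) = 8, d(31) = 2, d(32) = 6, d(33) = 4, d(34) = 4, d(35) = 4, d(36) = 9, d(37) = 2, d(38) = 4, d(39) = 4, d(40) = 8, d(41) = 2, d(42) = 8, d(43) = 2, d(44) = 6, d(45) = 6, d(46) = 4, d(47) = 2, d(48) = 10, d(49) = 3, d(50) = 6, d(51) = 4, d(52) = 6, d(53) = 2, d(54) = 8, d(55) = 4, d(56) = 8, d(57) = 4, d(58) = 4, d(59) = 2, d(60) = 12, d(61) = 2, d(62) = 4, d(63) = 6, d(64) = 7, d(65) = 4, d(66) = 8, d(67) = 2, d(68) = 6, d(69) = 4, d(70) = 8, d(71) = 2, d(72) = 12, d(73) = 2, d(74) = 4, d(75) = 6, d(76) = 6, d(77) = 4, d(78) = 8, d(79) = 2, d(80) = 10, d(81) = 5, d(82) = 4, d(83) = 2, d(84) = 12, d(85) = 4, d(86) = 4, d(87) = 4, d(88) = 8, d(89) = 2, d(90) = 12, d(91) = 4, d(92) = 6, d(93) = 4, d(94) = 4, d(95) = 4, d(96) = 12, d(97) = 2, d(98) = 6, d(99) = 6, d(100) = 9, d(101) = 2, d(102) = 8, d(103) = 2, d(104) = 8, d(105) = 8, d(106) = 4, d(107) = 2, d(108) = 12, d(109) = 2, d(110) = 8, d(111) = 4, d(112) = 10, d(113) = 2, d(114) = 8, d(115) = 4, d(116) = 6, d(117) = 6, d(118) = 4, d(119) = 4, d(120) = 16, d(121) = 3, d(122) = 4, d(123) = 4, d(124) = 6, d(125) = 4, d(126) = 12, d(127) = 2, d(128) = 8, d(129) = 4, d(130) = 8, d(131) = 2, d(132) = 12, d(133) = 4, d(134) = 4, d(135) = 8, d(136) = 8, d(137) = 2. Summing all 137 values: 697. (Dirichlet's divisor formula: Σ_{n ≤ x} d(n) = x ln(x) + (2γ − 1) x + O(√x). For x = 137, the asymptotic estimate is ≈ 695.19.)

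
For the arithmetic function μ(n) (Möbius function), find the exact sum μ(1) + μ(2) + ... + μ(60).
Σ_{n ≤ 60} μ(n) = -1

Compute μ(n) for each 1 ≤ n ≤ 60: μ(1) = 1, μ(2) = -1, μ(3) = -1, μ(4) = 0, μ(5) = -1, μ(6) = 1, μ(7) = -1, μ(8) = 0, μ(9) = 0, μ(10) = 1, μ(11) = -1, μ(12) = 0, μ(13) = -1, μ(14) = 1, μ(15) = 1, μ(16) = 0, μ(17) = -1, μ(18) = 0, μ(19) = -1, μ(20) = 0, μ(21) = 1, μ(22) = 1, μ(23) = -1, μ(24) = 0, μ(25) = 0, μ(26) = 1, μ(27) = 0, μ(28) = 0, μ(29) = -1, μ(30) = -1, μ(31) = -1, μ(32) = 0, μ(33) = 1, μ(34) = 1, μ(35) = 1, μ(36) = 0, μ(37) = -1, μ(38) = 1, μ(39) = 1, μ(40) = 0, μ(41) = -1, μ(42) = -1, μ(43) = -1, μ(44) = 0, μ(45) = 0, μ(46) = 1, μ(47) = -1, μ(48) = 0, μ(49) = 0, μ(50) = 0, μ(51) = 1, μ(52) = 0, μ(53) = -1, μ(54) = 0, μ(55) = 1, μ(56) = 0, μ(57) = 1, μ(58) = 1, μ(59) = -1, μ(60) = 0. Summing all 60 values: -1. (Mertens function M(x) = Σ_{n ≤ x} μ(n); on average M(x) should be small (PNT ⟺ M(x) = o(x)).)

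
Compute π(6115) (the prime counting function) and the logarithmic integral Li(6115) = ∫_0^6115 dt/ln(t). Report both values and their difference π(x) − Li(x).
π(6115) = 797;  Li(6115) ≈ 813.62;  π(x) − Li(x) ≈ -16.62.

Direct count of primes ≤ 6115 gives π(6115) = 797. Numerical evaluation of the logarithmic integral gives Li(6115) ≈ 813.62. The difference π(x) − Li(x) ≈ -16.62 is typically negative for small/moderate x (Li(x) overestimates), though Littlewood's theorem shows this sign changes infinitely often.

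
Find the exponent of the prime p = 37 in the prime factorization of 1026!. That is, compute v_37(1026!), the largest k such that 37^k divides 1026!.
v_37(1026!) = 27

Legendre's formula: v_p(n!) = Σ_{k ≥ 1} ⌊n / p^k⌋. For p = 37, n = 1026, the terms are:
  ⌊1026/37^1⌋ = ⌊1026/37⌋ = 27
(the next term ⌊1026/37^2⌋ = 0, terminating the sum). Summing: v_37(1026!) = 27 = 27.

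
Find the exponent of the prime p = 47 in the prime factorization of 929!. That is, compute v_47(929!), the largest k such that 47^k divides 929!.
v_47(929!) = 19

Legendre's formula: v_p(n!) = Σ_{k ≥ 1} ⌊n / p^k⌋. For p = 47, n = 929, the terms are:
  ⌊929/47^1⌋ = ⌊929/47⌋ = 19
(the next term ⌊929/47^2⌋ = 0, terminating the sum). Summing: v_47(929!) = 19 = 19.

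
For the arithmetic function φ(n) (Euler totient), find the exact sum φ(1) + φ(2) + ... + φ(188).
Σ_{n ≤ 188} φ(n) = 10796

Compute φ(n) for each 1 ≤ n ≤ 188: φ(1) = 1, φ(2) = 1, φ(3) = 2, φ(4) = 2, φ(5) = 4, φ(6) = 2, φ(7) = 6, φ(8) = 4, φ(9) = 6, φ(10) = 4, φ(11) = 10, φ(12) = 4, φ(13) = 12, φ(14) = 6, φ(15) = 8, φ(16) = 8, φ(17) = 16, φ(18) = 6, φ(19) = 18, φ(20) = 8, φ(21) = 12, φ(22) = 10, φ(23) = 22, φ(24) = 8, φ(25) = 20, φ(26) = 12, φ(27) = 18, φ(28) = 12, φ(29) = 28, φ(30) = 8, φ(31) = 30, φ(32) = 16, φ(33) = 20, φ(34) = 16, φ(35) = 24, φ(36) = 12, φ(37) = 36, φ(38) = 18, φ(39) = 24, φ(40) = 16, φ(41) = 40, φ(42) = 12, φ(43) = 42, φ(44) = 20, φ(45) = 24, φ(46) = 22, φ(47) = 46, φ(48) = 16, φ(49) = 42, φ(50) = 20, φ(51) = 32, φ(52) = 24, φ(53) = 52, φ(54) = 18, φ(55) = 40, φ(56) = 24, φ(57) = 36, φ(58) = 28, φ(59) = 58, φ(60) = 16, φ(61) = 60, φ(62) = 30, φ(63) = 36, φ(64) = 32, φ(65) = 48, φ(66) = 20, φ(67) = 66, φ(68) = 32, φ(69) = 44, φ(70) = 24, φ(71) = 70, φ(72) = 24, φ(73) = 72, φ(74) = 36, φ(75) = 40, φ(76) = 36, φ(77) = 60, φ(78) = 24, φ(79) = 78, φ(80) = 32, φ(81) = 54, φ(82) = 40, φ(83) = 82, φ(84) = 24, φ(85) = 64, φ(86) = 42, φ(87) = 56, φ(88) = 40, φ(89) = 88, φ(90) = 24, φ(91) = 72, φ(92) = 44, φ(93) = 60, φ(94) = 46, φ(95) = 72, φ(96) = 32, φ(97) = 96, φ(98) = 42, φ(99) = 60, φ(100) = 40, φ(101) = 100, φ(102) = 32, φ(103) = 102, φ(104) = 48, φ(105) = 48, φ(106) = 52, φ(107) = 106, φ(108) = 36, φ(109) = 108, φ(110) = 40, φ(111) = 72, φ(112) = 48, φ(113) = 112, φ(114) = 36, φ(115) = 88, φ(116) = 56, φ(117) = 72, φ(118) = 58, φ(119) = 96, φ(120) = 32, φ(121) = 110, φ(122) = 60, φ(123) = 80, φ(124) = 60, φ(125) = 100, φ(126) = 36, φ(127) = 126, φ(128) = 64, φ(129) = 84, φ(130) = 48, φ(131) = 130, φ(132) = 40, φ(133) = 108, φ(134) = 66, φ(135) = 72, φ(136) = 64, φ(137) = 136, φ(138) = 44, φ(139) = 138, φ(140) = 48, φ(141) = 92, φ(142) = 70, φ(143) = 120, φ(144) = 48, φ(145) = 112, φ(146) = 72, φ(147) = 84, φ(148) = 72, φ(149) = 148, φ(150) = 40, φ(151) = 150, φ(152) = 72, φ(153) = 96, φ(154) = 60, φ(155) = 120, φ(156) = 48, φ(157) = 156, φ(158) = 78, φ(159) = 104, φ(160) = 64, φ(161) = 132, φ(162) = 54, φ(163) = 162, φ(164) = 80, φ(165) = 80, φ(166) = 82, φ(167) = 166, φ(168) = 48, φ(169) = 156, φ(170) = 64, φ(171) = 108, φ(172) = 84, φ(173) = 172, φ(174) = 56, φ(175) = 120, φ(176) = 80, φ(177) = 116, φ(178) = 88, φ(179) = 178, φ(180) = 48, φ(181) = 180, φ(182) = 72, φ(183) = 120, φ(184) = 88, φ(185) = 144, φ(186) = 60, φ(187) = 160, φ(188) = 92. Summing all 188 values: 10796. (Average order: Σ_{n ≤ x} φ(n) ~ (3/π²) x². For x = 188, (3/π²)·188² ≈ 10743.29.)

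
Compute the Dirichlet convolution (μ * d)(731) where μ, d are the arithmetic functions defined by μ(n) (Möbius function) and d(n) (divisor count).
(μ * d)(731) = 1

Divisors of 731: [1, 17, 43, 731]. For each d | 731:
  d = 1: μ(1) · d(731/1) = 1 · 4 = 4
  d = 17: μ(17) · d(731/17) = -1 · 2 = -2
  d = 43: μ(43) · d(731/43) = -1 · 2 = -2
  d = 731: μ(731) · d(731/731) = 1 · 1 = 1
Summing: (μ * d)(731) = 4 + -2 + -2 + 1 = 1.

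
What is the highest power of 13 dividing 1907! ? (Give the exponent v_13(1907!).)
v_13(1907!) = 157

Legendre's formula: v_p(n!) = Σ_{k ≥ 1} ⌊n / p^k⌋. For p = 13, n = 1907, the terms are:
  ⌊1907/13^1⌋ = ⌊1907/13⌋ = 146
  ⌊1907/13^2⌋ = ⌊1907/169⌋ = 11
(the next term ⌊1907/13^3⌋ = 0, terminating the sum). Summing: v_13(1907!) = 146 + 11 = 157.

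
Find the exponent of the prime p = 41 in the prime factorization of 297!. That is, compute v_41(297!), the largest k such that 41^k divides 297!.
v_41(297!) = 7

Legendre's formula: v_p(n!) = Σ_{k ≥ 1} ⌊n / p^k⌋. For p = 41, n = 297, the terms are:
  ⌊297/41^1⌋ = ⌊297/41⌋ = 7
(the next term ⌊297/41^2⌋ = 0, terminating the sum). Summing: v_41(297!) = 7 = 7.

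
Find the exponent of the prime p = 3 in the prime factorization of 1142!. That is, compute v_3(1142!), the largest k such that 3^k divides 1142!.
v_3(1142!) = 567

Legendre's formula: v_p(n!) = Σ_{k ≥ 1} ⌊n / p^k⌋. For p = 3, n = 1142, the terms are:
  ⌊1142/3^1⌋ = ⌊1142/3⌋ = 380
  ⌊1142/3^2⌋ = ⌊1142/9⌋ = 126
  ⌊1142/3^3⌋ = ⌊1142/27⌋ = 42
  ⌊1142/3^4⌋ = ⌊1142/81⌋ = 14
  ⌊1142/3^5⌋ = ⌊1142/243⌋ = 4
  ⌊1142/3^6⌋ = ⌊1142/729⌋ = 1
(the next term ⌊1142/3^7⌋ = 0, terminating the sum). Summing: v_3(1142!) = 380 + 126 + 42 + 14 + 4 + 1 = 567.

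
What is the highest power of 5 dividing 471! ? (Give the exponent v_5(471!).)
v_5(471!) = 115

Legendre's formula: v_p(n!) = Σ_{k ≥ 1} ⌊n / p^k⌋. For p = 5, n = 471, the terms are:
  ⌊471/5^1⌋ = ⌊471/5⌋ = 94
  ⌊471/5^2⌋ = ⌊471/25⌋ = 18
  ⌊471/5^3⌋ = ⌊471/125⌋ = 3
(the next term ⌊471/5^4⌋ = 0, terminating the sum). Summing: v_5(471!) = 94 + 18 + 3 = 115.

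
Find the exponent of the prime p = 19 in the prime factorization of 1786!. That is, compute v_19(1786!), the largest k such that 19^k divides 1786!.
v_19(1786!) = 98

Legendre's formula: v_p(n!) = Σ_{k ≥ 1} ⌊n / p^k⌋. For p = 19, n = 1786, the terms are:
  ⌊1786/19^1⌋ = ⌊1786/19⌋ = 94
  ⌊1786/19^2⌋ = ⌊1786/361⌋ = 4
(the next term ⌊1786/19^3⌋ = 0, terminating the sum). Summing: v_19(1786!) = 94 + 4 = 98.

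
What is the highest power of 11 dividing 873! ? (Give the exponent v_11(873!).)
v_11(873!) = 86

Legendre's formula: v_p(n!) = Σ_{k ≥ 1} ⌊n / p^k⌋. For p = 11, n = 873, the terms are:
  ⌊873/11^1⌋ = ⌊873/11⌋ = 79
  ⌊873/11^2⌋ = ⌊873/121⌋ = 7
(the next term ⌊873/11^3⌋ = 0, terminating the sum). Summing: v_11(873!) = 79 + 7 = 86.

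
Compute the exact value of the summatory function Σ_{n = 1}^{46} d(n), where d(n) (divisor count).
Σ_{n ≤ 46} d(n) = 186

Compute d(n) for each 1 ≤ n ≤ 46: d(1) = 1, d(2) = 2, d(3) = 2, d(4) = 3, d(5) = 2, d(6) = 4, d(7) = 2, d(8) = 4, d(9) = 3, d(10) = 4, d(11) = 2, d(12) = 6, d(13) = 2, d(14) = 4, d(15) = 4, d(16) = 5, d(17) = 2, d(18) = 6, d(19) = 2, d(20) = 6, d(21) = 4, d(22) = 4, d(23) = 2, d(24) = 8, d(25) = 3, d(26) = 4, d(27) = 4, d(28) = 6, d(29) = 2, d(30) = 8, d(31) = 2, d(32) = 6, d(33) = 4, d(34) = 4, d(35) = 4, d(36) = 9, d(37) = 2, d(38) = 4, d(39) = 4, d(40) = 8, d(41) = 2, d(42) = 8, d(43) = 2, d(44) = 6, d(45) = 6, d(46) = 4. Summing all 46 values: 186. (Dirichlet's divisor formula: Σ_{n ≤ x} d(n) = x ln(x) + (2γ − 1) x + O(√x). For x = 46, the asymptotic estimate is ≈ 183.22.)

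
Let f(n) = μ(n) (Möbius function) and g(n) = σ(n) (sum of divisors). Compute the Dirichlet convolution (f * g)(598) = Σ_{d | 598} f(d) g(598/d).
(μ * σ)(598) = 598

Divisors of 598: [1, 2, 13, 23, 26, 46, 299, 598]. For each d | 598:
  d = 1: μ(1) · σ(598/1) = 1 · 1008 = 1008
  d = 2: μ(2) · σ(598/2) = -1 · 336 = -336
  d = 13: μ(13) · σ(598/13) = -1 · 72 = -72
  d = 23: μ(23) · σ(598/23) = -1 · 42 = -42
  d = 26: μ(26) · σ(598/26) = 1 · 24 = 24
  d = 46: μ(46) · σ(598/46) = 1 · 14 = 14
  d = 299: μ(299) · σ(598/299) = 1 · 3 = 3
  d = 598: μ(598) · σ(598/598) = -1 · 1 = -1
Summing: (μ * σ)(598) = 1008 + -336 + -72 + -42 + 24 + 14 + 3 + -1 = 598.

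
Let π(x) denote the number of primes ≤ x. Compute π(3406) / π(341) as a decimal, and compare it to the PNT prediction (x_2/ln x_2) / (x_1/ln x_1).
π(3406)/π(341) = 478/68 ≈ 7.0294;  PNT prediction ≈ 7.1620.

π(341) = 68 and π(3406) = 478, so π(3406)/π(341) ≈ 7.0294. The PNT-predicted ratio is (3406/ln(3406)) / (341/ln(341)) ≈ 7.1620. The two agree to within a few percent, as expected.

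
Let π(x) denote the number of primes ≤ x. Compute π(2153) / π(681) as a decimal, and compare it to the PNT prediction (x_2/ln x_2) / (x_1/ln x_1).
π(2153)/π(681) = 325/123 ≈ 2.6423;  PNT prediction ≈ 2.6874.

π(681) = 123 and π(2153) = 325, so π(2153)/π(681) ≈ 2.6423. The PNT-predicted ratio is (2153/ln(2153)) / (681/ln(681)) ≈ 2.6874. The two agree to within a few percent, as expected.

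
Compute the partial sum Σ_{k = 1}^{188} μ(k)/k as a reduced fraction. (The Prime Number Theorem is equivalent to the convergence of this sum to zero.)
Σ μ(k)/k = -27041902300620416603296223594221152327628829604011718275600551594065857/5397346292805549782720214077673687806275517530364350655459511599582614290

Values of μ(k) for 1 ≤ k ≤ 188: μ(1) = 1, μ(2) = -1, μ(3) = -1, μ(5) = -1, μ(6) = 1, μ(7) = -1, μ(10) = 1, μ(11) = -1, μ(13) = -1, μ(14) = 1, μ(15) = 1, μ(17) = -1, μ(19) = -1, μ(21) = 1, μ(22) = 1, μ(23) = -1, μ(26) = 1, μ(29) = -1, μ(30) = -1, μ(31) = -1, μ(33) = 1, μ(34) = 1, μ(35) = 1, μ(37) = -1, μ(38) = 1, μ(39) = 1, μ(41) = -1, μ(42) = -1, μ(43) = -1, μ(46) = 1, μ(47) = -1, μ(51) = 1, μ(53) = -1, μ(55) = 1, μ(57) = 1, μ(58) = 1, μ(59) = -1, μ(61) = -1, μ(62) = 1, μ(65) = 1, μ(66) = -1, μ(67) = -1, μ(69) = 1, μ(70) = -1, μ(71) = -1, μ(73) = -1, μ(74) = 1, μ(77) = 1, μ(78) = -1, μ(79) = -1, μ(82) = 1, μ(83) = -1, μ(85) = 1, μ(86) = 1, μ(87) = 1, μ(89) = -1, μ(91) = 1, μ(93) = 1, μ(94) = 1, μ(95) = 1, μ(97) = -1, μ(101) = -1, μ(102) = -1, μ(103) = -1, μ(105) = -1, μ(106) = 1, μ(107) = -1, μ(109) = -1, μ(110) = -1, μ(111) = 1, μ(113) = -1, μ(114) = -1, μ(115) = 1, μ(118) = 1, μ(119) = 1, μ(122) = 1, μ(123) = 1, μ(127) = -1, μ(129) = 1, μ(130) = -1, μ(131) = -1, μ(133) = 1, μ(134) = 1, μ(137) = -1, μ(138) = -1, μ(139) = -1, μ(141) = 1, μ(142) = 1, μ(143) = 1, μ(145) = 1, μ(146) = 1, μ(149) = -1, μ(151) = -1, μ(154) = -1, μ(155) = 1, μ(157) = -1, μ(158) = 1, μ(159) = 1, μ(161) = 1, μ(163) = -1, μ(165) = -1, μ(166) = 1, μ(167) = -1, μ(170) = -1, μ(173) = -1, μ(174) = -1, μ(177) = 1, μ(178) = 1, μ(179) = -1, μ(181) = -1, μ(182) = -1, μ(183) = 1, μ(185) = 1, μ(186) = -1, μ(187) = 1, with μ = 0 on non-squarefree integers. Summing μ(k)/k for k where μ(k) ≠ 0 gives -27041902300620416603296223594221152327628829604011718275600551594065857/5397346292805549782720214077673687806275517530364350655459511599582614290 ≈ -0.0050. (PNT ⟺ this sum → 0 as n → ∞.)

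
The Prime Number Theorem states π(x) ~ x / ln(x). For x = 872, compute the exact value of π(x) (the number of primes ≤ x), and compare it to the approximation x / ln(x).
π(872) = 150;  x/ln(x) ≈ 128.79;  relative error ≈ 14.14%.

Directly count primes up to 872: π(872) = 150. The PNT approximation gives 872/ln(872) ≈ 872/6.77079 ≈ 128.79. Relative error (π(x) − x/ln(x)) / π(x) ≈ 14.14%; the approximation is known to undercount slightly (Li(x) is a better estimate).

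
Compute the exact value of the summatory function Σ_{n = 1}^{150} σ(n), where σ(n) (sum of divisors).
Σ_{n ≤ 150} σ(n) = 18604

Compute σ(n) for each 1 ≤ n ≤ 150: σ(1) = 1, σ(2) = 3, σ(3) = 4, σ(4) = 7, σ(5) = 6, σ(6) = 12, σ(7) = 8, σ(8) = 15, σ(9) = 13, σ(10) = 18, σ(11) = 12, σ(12) = 28, σ(13) = 14, σ(14) = 24, σ(15) = 24, σ(16) = 31, σ(17) = 18, σ(18) = 39, σ(19) = 20, σ(20) = 42, σ(21) = 32, σ(22) = 36, σ(23) = 24, σ(24) = 60, σ(25) = 31, σ(26) = 42, σ(27) = 40, σ(28) = 56, σ(29) = 30, σ(30) = 72, σ(31) = 32, σ(32) = 63, σ(33) = 48, σ(34) = 54, σ(35) = 48, σ(36) = 91, σ(37) = 38, σ(38) = 60, σ(39) = 56, σ(40) = 90, σ(41) = 42, σ(42) = 96, σ(43) = 44, σ(44) = 84, σ(45) = 78, σ(46) = 72, σ(47) = 48, σ(48) = 124, σ(49) = 57, σ(50) = 93, σ(51) = 72, σ(52) = 98, σ(53) = 54, σ(54) = 120, σ(55) = 72, σ(56) = 120, σ(57) = 80, σ(58) = 90, σ(59) = 60, σ(60) = 168, σ(61) = 62, σ(62) = 96, σ(63) = 104, σ(64) = 127, σ(65) = 84, σ(66) = 144, σ(67) = 68, σ(68) = 126, σ(69) = 96, σ(70) = 144, σ(71) = 72, σ(72) = 195, σ(73) = 74, σ(74) = 114, σ(75) = 124, σ(76) = 140, σ(77) = 96, σ(78) = 168, σ(79) = 80, σ(80) = 186, σ(81) = 121, σ(82) = 126, σ(83) = 84, σ(84) = 224, σ(85) = 108, σ(86) = 132, σ(87) = 120, σ(88) = 180, σ(89) = 90, σ(90) = 234, σ(91) = 112, σ(92) = 168, σ(93) = 128, σ(94) = 144, σ(95) = 120, σ(96) = 252, σ(97) = 98, σ(98) = 171, σ(99) = 156, σ(100) = 217, σ(101) = 102, σ(102) = 216, σ(103) = 104, σ(104) = 210, σ(105) = 192, σ(106) = 162, σ(107) = 108, σ(108) = 280, σ(109) = 110, σ(110) = 216, σ(111) = 152, σ(112) = 248, σ(113) = 114, σ(114) = 240, σ(115) = 144, σ(116) = 210, σ(117) = 182, σ(118) = 180, σ(119) = 144, σ(120) = 360, σ(121) = 133, σ(122) = 186, σ(123) = 168, σ(124) = 224, σ(125) = 156, σ(126) = 312, σ(127) = 128, σ(128) = 255, σ(129) = 176, σ(130) = 252, σ(131) = 132, σ(132) = 336, σ(133) = 160, σ(134) = 204, σ(135) = 240, σ(136) = 270, σ(137) = 138, σ(138) = 288, σ(139) = 140, σ(140) = 336, σ(141) = 192, σ(142) = 216, σ(143) = 168, σ(144) = 403, σ(145) = 180, σ(146) = 222, σ(147) = 228, σ(148) = 266, σ(149) = 150, σ(150) = 372. Summing all 150 values: 18604. (Average order: Σ_{n ≤ x} σ(n) ~ (π²/12) x². For x = 150, (π²/12)·150² ≈ 18505.51.)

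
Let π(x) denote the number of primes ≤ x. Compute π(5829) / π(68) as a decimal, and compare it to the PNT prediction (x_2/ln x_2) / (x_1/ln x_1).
π(5829)/π(68) = 765/19 ≈ 40.2632;  PNT prediction ≈ 41.7155.

π(68) = 19 and π(5829) = 765, so π(5829)/π(68) ≈ 40.2632. The PNT-predicted ratio is (5829/ln(5829)) / (68/ln(68)) ≈ 41.7155. The two agree to within a few percent, as expected.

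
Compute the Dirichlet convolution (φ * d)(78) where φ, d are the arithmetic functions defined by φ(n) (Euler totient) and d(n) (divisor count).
(φ * d)(78) = 168

Divisors of 78: [1, 2, 3, 6, 13, 26, 39, 78]. For each d | 78:
  d = 1: φ(1) · d(78/1) = 1 · 8 = 8
  d = 2: φ(2) · d(78/2) = 1 · 4 = 4
  d = 3: φ(3) · d(78/3) = 2 · 4 = 8
  d = 6: φ(6) · d(78/6) = 2 · 2 = 4
  d = 13: φ(13) · d(78/13) = 12 · 4 = 48
  d = 26: φ(26) · d(78/26) = 12 · 2 = 24
  d = 39: φ(39) · d(78/39) = 24 · 2 = 48
  d = 78: φ(78) · d(78/78) = 24 · 1 = 24
Summing: (φ * d)(78) = 8 + 4 + 8 + 4 + 48 + 24 + 48 + 24 = 168.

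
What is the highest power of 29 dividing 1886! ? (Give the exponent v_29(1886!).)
v_29(1886!) = 67

Legendre's formula: v_p(n!) = Σ_{k ≥ 1} ⌊n / p^k⌋. For p = 29, n = 1886, the terms are:
  ⌊1886/29^1⌋ = ⌊1886/29⌋ = 65
  ⌊1886/29^2⌋ = ⌊1886/841⌋ = 2
(the next term ⌊1886/29^3⌋ = 0, terminating the sum). Summing: v_29(1886!) = 65 + 2 = 67.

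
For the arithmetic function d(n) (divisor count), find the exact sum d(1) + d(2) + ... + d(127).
Σ_{n ≤ 127} d(n) = 637

Compute d(n) for each 1 ≤ n ≤ 127: d(1) = 1, d(2) = 2, d(3) = 2, d(4) = 3, d(5) = 2, d(6) = 4, d(7) = 2, d(8) = 4, d(9) = 3, d(10) = 4, d(11) = 2, d(12) = 6, d(13) = 2, d(14) = 4, d(15) = 4, d(16) = 5, d(17) = 2, d(18) = 6, d(19) = 2, d(20) = 6, d(21) = 4, d(22) = 4, d(23) = 2, d(24) = 8, d(25) = 3, d(26) = 4, d(27) = 4, d(28) = 6, d(29) = 2, d(30) = 8, d(31) = 2, d(32) = 6, d(33) = 4, d(34) = 4, d(35) = 4, d(36) = 9, d(37) = 2, d(38) = 4, d(39) = 4, d(40) = 8, d(41) = 2, d(42) = 8, d(43) = 2, d(44) = 6, d(45) = 6, d(46) = 4, d(47) = 2, d(48) = 10, d(49) = 3, d(50) = 6, d(51) = 4, d(52) = 6, d(53) = 2, d(54) = 8, d(55) = 4, d(56) = 8, d(57) = 4, d(58) = 4, d(59) = 2, d(60) = 12, d(61) = 2, d(62) = 4, d(63) = 6, d(64) = 7, d(65) = 4, d(66) = 8, d(67) = 2, d(68) = 6, d(69) = 4, d(70) = 8, d(71) = 2, d(72) = 12, d(73) = 2, d(74) = 4, d(75) = 6, d(76) = 6, d(77) = 4, d(78) = 8, d(79) = 2, d(80) = 10, d(81) = 5, d(82) = 4, d(83) = 2, d(84) = 12, d(85) = 4, d(86) = 4, d(87) = 4, d(88) = 8, d(89) = 2, d(90) = 12, d(91) = 4, d(92) = 6, d(93) = 4, d(94) = 4, d(95) = 4, d(96) = 12, d(97) = 2, d(98) = 6, d(99) = 6, d(100) = 9, d(101) = 2, d(102) = 8, d(103) = 2, d(104) = 8, d(105) = 8, d(106) = 4, d(107) = 2, d(108) = 12, d(109) = 2, d(110) = 8, d(111) = 4, d(112) = 10, d(113) = 2, d(114) = 8, d(115) = 4, d(116) = 6, d(117) = 6, d(118) = 4, d(119) = 4, d(120) = 16, d(121) = 3, d(122) = 4, d(123) = 4, d(124) = 6, d(125) = 4, d(126) = 12, d(127) = 2. Summing all 127 values: 637. (Dirichlet's divisor formula: Σ_{n ≤ x} d(n) = x ln(x) + (2γ − 1) x + O(√x). For x = 127, the asymptotic estimate is ≈ 634.82.)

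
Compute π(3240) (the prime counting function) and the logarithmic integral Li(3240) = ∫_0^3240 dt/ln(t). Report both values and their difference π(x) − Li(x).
π(3240) = 457;  Li(3240) ≈ 472.59;  π(x) − Li(x) ≈ -15.59.

Direct count of primes ≤ 3240 gives π(3240) = 457. Numerical evaluation of the logarithmic integral gives Li(3240) ≈ 472.59. The difference π(x) − Li(x) ≈ -15.59 is typically negative for small/moderate x (Li(x) overestimates), though Littlewood's theorem shows this sign changes infinitely often.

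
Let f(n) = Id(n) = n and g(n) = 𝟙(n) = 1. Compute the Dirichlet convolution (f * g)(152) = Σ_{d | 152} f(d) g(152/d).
(Id * 𝟙)(152) = 300

Divisors of 152: [1, 2, 4, 8, 19, 38, 76, 152]. For each d | 152:
  d = 1: Id(1) · 𝟙(152/1) = 1 · 1 = 1
  d = 2: Id(2) · 𝟙(152/2) = 2 · 1 = 2
  d = 4: Id(4) · 𝟙(152/4) = 4 · 1 = 4
  d = 8: Id(8) · 𝟙(152/8) = 8 · 1 = 8
  d = 19: Id(19) · 𝟙(152/19) = 19 · 1 = 19
  d = 38: Id(38) · 𝟙(152/38) = 38 · 1 = 38
  d = 76: Id(76) · 𝟙(152/76) = 76 · 1 = 76
  d = 152: Id(152) · 𝟙(152/152) = 152 · 1 = 152
Summing: (Id * 𝟙)(152) = 1 + 2 + 4 + 8 + 19 + 38 + 76 + 152 = 300.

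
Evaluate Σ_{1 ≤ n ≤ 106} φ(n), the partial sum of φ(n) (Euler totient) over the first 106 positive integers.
Σ_{n ≤ 106} φ(n) = 3426

Compute φ(n) for each 1 ≤ n ≤ 106: φ(1) = 1, φ(2) = 1, φ(3) = 2, φ(4) = 2, φ(5) = 4, φ(6) = 2, φ(7) = 6, φ(8) = 4, φ(9) = 6, φ(10) = 4, φ(11) = 10, φ(12) = 4, φ(13) = 12, φ(14) = 6, φ(15) = 8, φ(16) = 8, φ(17) = 16, φ(18) = 6, φ(19) = 18, φ(20) = 8, φ(21) = 12, φ(22) = 10, φ(23) = 22, φ(24) = 8, φ(25) = 20, φ(26) = 12, φ(27) = 18, φ(28) = 12, φ(29) = 28, φ(30) = 8, φ(31) = 30, φ(32) = 16, φ(33) = 20, φ(34) = 16, φ(35) = 24, φ(36) = 12, φ(37) = 36, φ(38) = 18, φ(39) = 24, φ(40) = 16, φ(41) = 40, φ(42) = 12, φ(43) = 42, φ(44) = 20, φ(45) = 24, φ(46) = 22, φ(47) = 46, φ(48) = 16, φ(49) = 42, φ(50) = 20, φ(51) = 32, φ(52) = 24, φ(53) = 52, φ(54) = 18, φ(55) = 40, φ(56) = 24, φ(57) = 36, φ(58) = 28, φ(59) = 58, φ(60) = 16, φ(61) = 60, φ(62) = 30, φ(63) = 36, φ(64) = 32, φ(65) = 48, φ(66) = 20, φ(67) = 66, φ(68) = 32, φ(69) = 44, φ(70) = 24, φ(71) = 70, φ(72) = 24, φ(73) = 72, φ(74) = 36, φ(75) = 40, φ(76) = 36, φ(77) = 60, φ(78) = 24, φ(79) = 78, φ(80) = 32, φ(81) = 54, φ(82) = 40, φ(83) = 82, φ(84) = 24, φ(85) = 64, φ(86) = 42, φ(87) = 56, φ(88) = 40, φ(89) = 88, φ(90) = 24, φ(91) = 72, φ(92) = 44, φ(93) = 60, φ(94) = 46, φ(95) = 72, φ(96) = 32, φ(97) = 96, φ(98) = 42, φ(99) = 60, φ(100) = 40, φ(101) = 100, φ(102) = 32, φ(103) = 102, φ(104) = 48, φ(105) = 48, φ(106) = 52. Summing all 106 values: 3426. (Average order: Σ_{n ≤ x} φ(n) ~ (3/π²) x². For x = 106, (3/π²)·106² ≈ 3415.33.)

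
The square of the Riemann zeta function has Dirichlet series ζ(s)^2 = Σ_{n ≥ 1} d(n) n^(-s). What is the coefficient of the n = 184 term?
d(184) = 8

ζ(s)^2 = (Σ 1/m^s)(Σ 1/k^s). The coefficient of 1/n^s in the product is the number of ordered pairs (m, k) with mk = n, which equals d(n). For n = 184, divisors are [1, 2, 4, 8, 23, 46, 92, 184], so d(184) = 8.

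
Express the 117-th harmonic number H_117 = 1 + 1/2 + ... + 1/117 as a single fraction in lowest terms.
H_117 = 92871598140184128096692969865041386290666258684529/17379782769567790172972927968296006432665936992320

Direct summation: H_117 = 1 + 1/2 + ... + 1/117. The least common denominator is lcm(1, ..., 117) = 955888052326228459513511038256280353796626534577600; over this denominator the numerator is 955888052326228459513511038256280353796626534577600 + 477944026163114229756755519128140176898313267288800 + 318629350775409486504503679418760117932208844859200 + 238972013081557114878377759564070088449156633644400 + 191177610465245691902702207651256070759325306915520 + 159314675387704743252251839709380058966104422429600 + 136555436046604065644787291179468621970946647796800 + 119486006540778557439188879782035044224578316822200 + 106209783591803162168167893139586705977402948286400 + 95588805232622845951351103825628035379662653457760 + 86898913847838950864864639841480032163329684961600 + 79657337693852371626125919854690029483052211214800 + 73529850178940650731808541404329257984355887275200 + 68277718023302032822393645589734310985473323898400 + 63725870155081897300900735883752023586441768971840 + 59743003270389278719594439891017522112289158411100 + 56228708960366379971383002250369432576272149092800 + 53104891795901581084083946569793352988701474143200 + 50309897490854129448079528329277913357717186030400 + 47794402616311422975675551912814017689831326728880 + 45518478682201355214929097059822873990315549265600 + 43449456923919475432432319920740016081664842480800 + 41560350101140367804935262532881754512896805851200 + 39828668846926185813062959927345014741526105607400 + 38235522093049138380540441530251214151865061383104 + 36764925089470325365904270702164628992177943637600 + 35403261197267720722722631046528901992467649428800 + 34138859011651016411196822794867155492736661949200 + 32961656976766498603914173732975184613676777054400 + 31862935077540948650450367941876011793220884485920 + 30835098462136401919790678653428398509568597889600 + 29871501635194639359797219945508761056144579205550 + 28966304615946316954954879947160010721109894987200 + 28114354480183189985691501125184716288136074546400 + 27311087209320813128957458235893724394189329559360 + 26552445897950790542041973284896676494350737071600 + 25834812225033201608473271304223793345854771204800 + 25154948745427064724039764164638956678858593015200 + 24509950059646883577269513801443085994785295758400 + 23897201308155711487837775956407008844915663364440 + 23314342739664108768622220445275130580405525233600 + 22759239341100677607464548529911436995157774632800 + 22229954705261126965430489261773961716200617083200 + 21724728461959737716216159960370008040832421240400 + 21241956718360632433633578627917341195480589657280 + 20780175050570183902467631266440877256448402925600 + 20338043666515499138585341239495326676523968820800 + 19914334423463092906531479963672507370763052803700 + 19507919435229152234969613025638374567278092542400 + 19117761046524569190270220765125607075932530691552 + 18742902986788793323794334083456477525424049697600 + 18382462544735162682952135351082314496088971818800 + 18035623628796763387047378080307176486728802539200 + 17701630598633860361361315523264450996233824714400 + 17379782769567790172972927968296006432665936992320 + 17069429505825508205598411397433577746368330974600 + 16769965830284709816026509443092637785905728676800 + 16480828488383249301957086866487592306838388527200 + 16201492412308956940906966750106446674519093806400 + 15931467538770474325225183970938005896610442242960 + 15670295939774237041205098987807874652403713681600 + 15417549231068200959895339326714199254784298944800 + 15172826227400451738309699019940957996771849755200 + 14935750817597319679898609972754380528072289602775 + 14705970035788130146361708280865851596871177455040 + 14483152307973158477477439973580005360554947493600 + 14266985855615350141992702063526572444725769172800 + 14057177240091594992845750562592358144068037273200 + 13853450033713455934978420844293918170965601950400 + 13655543604660406564478729117946862197094664779680 + 13463212004594767035401563919102540194318683585600 + 13276222948975395271020986642448338247175368535800 + 13094356881181211774157685455565484298583925131200 + 12917406112516600804236635652111896672927385602400 + 12745174031016379460180147176750404717288353794368 + 12577474372713532362019882082319478339429296507600 + 12414130549691278694980662834497147451904240708800 + 12254975029823441788634756900721542997392647879200 + 12099848763623145057133051117168105744261095374400 + 11948600654077855743918887978203504422457831682220 + 11801087065755906907574210348842967330822549809600 + 11657171369832054384311110222637565290202762616800 + 11516723522002752524259169135617835587911163067200 + 11379619670550338803732274264955718497578887316400 + 11245741792073275994276600450073886515254429818560 + 11114977352630563482715244630886980858100308541600 + 10987218992255499534638057910991728204558925684800 + 10862364230979868858108079980185004020416210620200 + 10740315194676724264196753238834610716816028478400 + 10620978359180316216816789313958670597740294828640 + 10504264311277235818829791629189893997765126753600 + 10390087525285091951233815633220438628224201462800 + 10278366154045467306596892884476132836522865963200 + 10169021833257749569292670619747663338261984410400 + 10061979498170825889615905665855582671543437206080 + 9957167211731546453265739981836253685381526401850 + 9854516003363179994984649878930725296872438500800 + 9753959717614576117484806512819187283639046271200 + 9655434871982105651651626649053336907036631662400 + 9558880523262284595135110382562803537966265345776 + 9464238141843846133797138992636439146501252817600 + 9371451493394396661897167041728238762712024848800 + 9280466527439111257412728526760003434918704219200 + 9191231272367581341476067675541157248044485909400 + 9103695736440271042985819411964574798063109853120 + 9017811814398381693523689040153588243364401269600 + 8933533199310546350593561105198881811183425556800 + 8850815299316930180680657761632225498116912357200 + 8769615158956224399206523286754865631161711326400 + 8689891384783895086486463984148003216332968496160 + 8611604075011067202824423768074597781951590401600 + 8534714752912754102799205698716788873184165487300 + 8459186303771933270031071135011330564571916235200 + 8384982915142354908013254721546318892952864338400 + 8312070020228073560987052506576350902579361170240 + 8240414244191624650978543433243796153419194263600 + 8169983353215627859089837933814361998261765252800 = 5107937897710127045318113342577276245986644227649095, so H_117 = 5107937897710127045318113342577276245986644227649095/955888052326228459513511038256280353796626534577600; reducing by gcd(5107937897710127045318113342577276245986644227649095, 955888052326228459513511038256280353796626534577600) = 55 gives 92871598140184128096692969865041386290666258684529/17379782769567790172972927968296006432665936992320 ≈ 5.34366. (The PNT-adjacent estimate ln(117) + γ ≈ 5.33939 matches within O(1/n).)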